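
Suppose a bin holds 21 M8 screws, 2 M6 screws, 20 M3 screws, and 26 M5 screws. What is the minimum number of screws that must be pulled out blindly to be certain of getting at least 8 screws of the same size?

24

In the worst case we take at most 7 of each size, but all 2 M6 (fewer than 7), giving 7 + 2 + 7 + 7 = 23.
One more screw then forces some size to 8, so 23 + 1 = 24.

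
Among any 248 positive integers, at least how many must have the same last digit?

The 248 positive integers fall into 10 possible last digits.
If each of the 10 possible last digits held at most 24, the total would be at most 10 × 24 = 240 < 248, a contradiction.
So at least one holds ⌈248/10⌉ = 25.

25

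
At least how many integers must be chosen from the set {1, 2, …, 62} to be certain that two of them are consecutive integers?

Partition {1, …, 62} into 31 pairs: {1,2}, {3,4}, …, {61,62}.
Choosing 31 integers — say the 31 even numbers 2, 4, …, 62 — takes one from each pair and avoids the property.
Choosing 32 forces two into the same pair by pigeonhole, and those are consecutive. So 32.

32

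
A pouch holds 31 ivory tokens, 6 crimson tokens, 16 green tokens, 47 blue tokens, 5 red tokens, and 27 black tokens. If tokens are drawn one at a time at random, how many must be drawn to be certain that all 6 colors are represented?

The hardest color to obtain is red: we could draw every other token first — 132 − 5 = 127 tokens — without a single red one.
The next draw must be red, so 127 + 1 = 128.

128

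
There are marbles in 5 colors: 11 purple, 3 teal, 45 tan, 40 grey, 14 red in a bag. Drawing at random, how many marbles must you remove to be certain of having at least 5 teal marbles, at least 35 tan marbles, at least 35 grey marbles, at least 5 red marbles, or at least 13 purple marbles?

87

The worst case stops just short of every target: all 11 purple, all 3 teal, 34 tan, 34 grey, 4 red — 11 + 3 + 34 + 34 + 4 = 86 marbles.
One more marble must push some color to its target, so 86 + 1 = 87.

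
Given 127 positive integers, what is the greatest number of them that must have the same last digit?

There are 10 possible last digits, which serve as the pigeonholes.
If each of the 10 possible last digits held at most 12, the total would be at most 10 × 12 = 120 < 127, a contradiction.
So at least one holds ⌈127/10⌉ = 13.

13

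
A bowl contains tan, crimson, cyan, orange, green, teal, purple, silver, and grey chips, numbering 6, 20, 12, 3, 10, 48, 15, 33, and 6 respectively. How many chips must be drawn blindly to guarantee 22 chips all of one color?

115

In the worst case we take at most 21 of each color, but all 6 tan, all 20 crimson, all 12 cyan, all 3 orange, all 10 green, all 15 purple, and all 6 grey (fewer than 21), giving 6 + 20 + 12 + 3 + 10 + 21 + 15 + 21 + 6 = 114.
One more chip then forces some color to 22, so 114 + 1 = 115.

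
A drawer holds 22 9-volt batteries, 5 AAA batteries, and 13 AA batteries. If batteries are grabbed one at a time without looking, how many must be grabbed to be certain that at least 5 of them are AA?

To avoid AA batteries as long as possible, exhaust the other 2 types first.
The worst case draws every non-AA battery first: 22 + 5 = 27.
The next 5 draws are then forced to be AA, giving 27 + 5 = 32.

32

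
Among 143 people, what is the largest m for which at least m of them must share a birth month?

If each of the 12 months of the year held at most 11, the total would be at most 12 × 11 = 132 < 143, a contradiction.
So at least one holds ⌈143/12⌉ = 12.

12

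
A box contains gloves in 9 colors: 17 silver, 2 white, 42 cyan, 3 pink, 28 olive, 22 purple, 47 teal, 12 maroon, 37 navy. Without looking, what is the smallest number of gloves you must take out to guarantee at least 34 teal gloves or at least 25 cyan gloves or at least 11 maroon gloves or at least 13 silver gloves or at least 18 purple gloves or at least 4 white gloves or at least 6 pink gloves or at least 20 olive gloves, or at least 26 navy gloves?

146

The worst case stops just short of every target: 12 silver, all 2 white, 24 cyan, all 3 pink, 19 olive, 17 purple, 33 teal, 10 maroon, 25 navy — 12 + 2 + 24 + 3 + 19 + 17 + 33 + 10 + 25 = 145 gloves.
One more glove must push some color to its target, so 145 + 1 = 146.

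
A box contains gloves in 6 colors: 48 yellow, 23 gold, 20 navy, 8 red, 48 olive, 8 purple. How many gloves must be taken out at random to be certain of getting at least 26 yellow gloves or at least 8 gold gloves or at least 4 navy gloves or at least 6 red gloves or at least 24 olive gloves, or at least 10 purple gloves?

72

The worst case stops just short of every target: 25 yellow, 7 gold, 3 navy, 5 red, 23 olive, all 8 purple — 25 + 7 + 3 + 5 + 23 + 8 = 71 gloves.
One more glove must push some color to its target, so 71 + 1 = 72.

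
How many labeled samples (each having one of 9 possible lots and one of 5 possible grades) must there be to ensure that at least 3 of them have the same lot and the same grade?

91

There are 9 × 5 = 45 (lot, grade) combinations acting as pigeonholes.
With 45 × 2 = 90 labeled samples we could place exactly 2 in each, with no (lot, grade) pair reaching 3.
One more forces some (lot, grade) pair to hold 3, so 90 + 1 = 91.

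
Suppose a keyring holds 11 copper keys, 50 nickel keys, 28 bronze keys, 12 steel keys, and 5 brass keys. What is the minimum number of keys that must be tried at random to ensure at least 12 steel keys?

The worst case draws every non-steel key first: 11 + 50 + 28 + 5 = 94.
The next 12 draws are then forced to be steel, giving 94 + 12 = 106.

106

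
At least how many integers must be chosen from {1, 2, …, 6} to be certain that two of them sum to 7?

Partition {1, …, 6} into 3 pairs: {1,6}, {2,5}, …, {3,4}.
Choosing 3 integers — say the integers 1 through 3 — takes one from each pair and avoids the property.
Choosing 4 forces two into the same pair by pigeonhole, and those sum to 7. So 4.

4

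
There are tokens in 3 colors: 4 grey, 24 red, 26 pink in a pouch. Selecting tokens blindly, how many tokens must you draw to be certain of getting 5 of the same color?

Treat the 3 colors as pigeonholes.
The worst case takes 4 tokens of each color without reaching 5 of any: 3 × 4 = 12.
The next token must bring some color to 5, so 12 + 1 = 13.

13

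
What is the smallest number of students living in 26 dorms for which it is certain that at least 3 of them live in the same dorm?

There are 26 dorms acting as pigeonholes.
With 26 × 2 = 52 students we could place exactly 2 in each, with no class reaching 3.
One more forces some class to hold 3, so 52 + 1 = 53.

53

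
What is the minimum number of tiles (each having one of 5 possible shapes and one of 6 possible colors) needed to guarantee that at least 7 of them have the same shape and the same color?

There are 5 × 6 = 30 (shape, color) combinations acting as pigeonholes.
With 30 × 6 = 180 tiles we could place exactly 6 in each, with no (shape, color) pair reaching 7.
One more forces some (shape, color) pair to hold 7, so 180 + 1 = 181.

181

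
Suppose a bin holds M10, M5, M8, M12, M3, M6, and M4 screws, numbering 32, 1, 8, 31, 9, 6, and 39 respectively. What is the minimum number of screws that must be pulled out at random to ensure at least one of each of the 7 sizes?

126

The hardest size to obtain is M5: we could draw every other screw first — 126 − 1 = 125 screws — without a single M5 one.
The next draw must be M5, so 125 + 1 = 126.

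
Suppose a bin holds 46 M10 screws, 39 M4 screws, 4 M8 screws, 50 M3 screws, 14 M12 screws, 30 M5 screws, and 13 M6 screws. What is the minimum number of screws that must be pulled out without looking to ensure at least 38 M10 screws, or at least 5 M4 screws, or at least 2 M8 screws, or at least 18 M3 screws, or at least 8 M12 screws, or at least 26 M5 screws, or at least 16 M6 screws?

105

The worst case stops just short of every target: 37 M10, 4 M4, 1 M8, 17 M3, 7 M12, 25 M5, all 13 M6 — 37 + 4 + 1 + 17 + 7 + 25 + 13 = 104 screws.
One more screw must push some size to its target, so 104 + 1 = 105.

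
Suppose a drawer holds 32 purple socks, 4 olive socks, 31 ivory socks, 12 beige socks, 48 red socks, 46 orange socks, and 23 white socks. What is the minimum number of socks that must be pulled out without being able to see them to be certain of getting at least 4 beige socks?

188

The worst case draws every non-beige sock first: 32 + 4 + 31 + 48 + 46 + 23 = 184.
The next 4 draws are then forced to be beige, giving 184 + 4 = 188.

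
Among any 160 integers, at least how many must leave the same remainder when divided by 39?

If each of the 39 residue classes modulo 39 held at most 4, the total would be at most 39 × 4 = 156 < 160, a contradiction.
So at least one holds ⌈160/39⌉ = 5.

5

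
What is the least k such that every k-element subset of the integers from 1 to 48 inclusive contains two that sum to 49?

Partition {1, …, 48} into 24 pairs: {1,48}, {2,47}, …, {24,25}.
Choosing 24 integers — say the integers 1 through 24 — takes one from each pair and avoids the property.
Choosing 25 forces two into the same pair by pigeonhole, and those sum to 49. So 25.

25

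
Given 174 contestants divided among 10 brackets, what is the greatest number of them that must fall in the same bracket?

18

The 174 contestants fall into 10 brackets.
If each of the 10 brackets held at most 17, the total would be at most 10 × 17 = 170 < 174, a contradiction.
So at least one holds ⌈174/10⌉ = 18.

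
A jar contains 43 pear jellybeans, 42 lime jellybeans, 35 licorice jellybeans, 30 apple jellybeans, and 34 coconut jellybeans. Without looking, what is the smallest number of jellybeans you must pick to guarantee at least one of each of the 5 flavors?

155

The hardest flavor to obtain is apple: we could draw every other jellybean first — 184 − 30 = 154 jellybeans — without a single apple one.
The next draw must be apple, so 154 + 1 = 155.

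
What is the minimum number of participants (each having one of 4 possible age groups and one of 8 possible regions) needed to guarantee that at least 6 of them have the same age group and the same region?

There are 4 × 8 = 32 (age group, region) combinations acting as pigeonholes.
With 32 × 5 = 160 participants we could place exactly 5 in each, with no (age group, region) pair reaching 6.
One more forces some (age group, region) pair to hold 6, so 160 + 1 = 161.

161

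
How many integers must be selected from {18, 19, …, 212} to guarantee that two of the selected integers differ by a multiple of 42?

Group the integers by remainder mod 42; there are 42 residue classes, each nonempty in this range.
Choosing one from each class (42 integers) avoids any shared remainder.
One more choice must repeat a class, so two differ by a multiple of 42. Hence 42 + 1 = 43.

43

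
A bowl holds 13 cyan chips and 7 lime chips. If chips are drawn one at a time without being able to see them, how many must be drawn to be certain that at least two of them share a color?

The worst case takes 1 chip of each color without reaching 2 of any: 2 × 1 = 2.
The next chip must bring some color to 2, so 2 + 1 = 3.

3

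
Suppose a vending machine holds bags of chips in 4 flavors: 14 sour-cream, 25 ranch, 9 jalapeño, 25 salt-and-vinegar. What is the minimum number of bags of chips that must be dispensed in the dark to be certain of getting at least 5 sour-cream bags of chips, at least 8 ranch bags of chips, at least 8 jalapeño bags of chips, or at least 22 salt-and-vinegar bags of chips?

The worst case stops just short of every target: 4 sour-cream, 7 ranch, 7 jalapeño, 21 salt-and-vinegar — 4 + 7 + 7 + 21 = 39 bags of chips.
One more bag of chips must push some flavor to its target, so 39 + 1 = 40.

40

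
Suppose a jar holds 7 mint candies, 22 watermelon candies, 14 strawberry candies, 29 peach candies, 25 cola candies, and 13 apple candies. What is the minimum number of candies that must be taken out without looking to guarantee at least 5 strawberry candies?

101

The worst case draws every non-strawberry candy first: 7 + 22 + 29 + 25 + 13 = 96.
The next 5 draws are then forced to be strawberry, giving 96 + 5 = 101.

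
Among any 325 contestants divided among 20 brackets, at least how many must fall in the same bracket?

The 325 contestants fall into 20 brackets.
If each of the 20 brackets held at most 16, the total would be at most 20 × 16 = 320 < 325, a contradiction.
So at least one holds ⌈325/20⌉ = 17.

17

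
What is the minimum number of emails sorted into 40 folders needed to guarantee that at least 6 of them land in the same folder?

201

There are 40 folders acting as pigeonholes.
With 40 × 5 = 200 emails we could place exactly 5 in each, with no class reaching 6.
One more forces some class to hold 6, so 200 + 1 = 201.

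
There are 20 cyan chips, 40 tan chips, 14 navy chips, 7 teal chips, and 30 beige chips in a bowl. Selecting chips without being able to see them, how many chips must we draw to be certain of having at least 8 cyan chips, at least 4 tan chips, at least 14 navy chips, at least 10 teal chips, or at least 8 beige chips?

The worst case stops just short of every target: 7 cyan, 3 tan, 13 navy, all 7 teal, 7 beige — 7 + 3 + 13 + 7 + 7 = 37 chips.
One more chip must push some color to its target, so 37 + 1 = 38.

38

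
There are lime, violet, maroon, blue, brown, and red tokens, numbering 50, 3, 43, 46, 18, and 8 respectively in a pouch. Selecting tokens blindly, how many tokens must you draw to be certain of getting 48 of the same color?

In the worst case we take at most 47 of each color, but all 3 violet, all 43 maroon, all 46 blue, all 18 brown, and all 8 red (fewer than 47), giving 47 + 3 + 43 + 46 + 18 + 8 = 165.
One more token then forces some color to 48, so 165 + 1 = 166.

166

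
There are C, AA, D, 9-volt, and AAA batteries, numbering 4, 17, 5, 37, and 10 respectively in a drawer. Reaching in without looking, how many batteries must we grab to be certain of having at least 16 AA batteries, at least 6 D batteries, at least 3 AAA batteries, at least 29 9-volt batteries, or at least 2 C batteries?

The worst case stops just short of every target: 1 C, 15 AA, 5 D, 28 9-volt, 2 AAA — 1 + 15 + 5 + 28 + 2 = 51 batteries.
One more battery must push some type to its target, so 51 + 1 = 52.

52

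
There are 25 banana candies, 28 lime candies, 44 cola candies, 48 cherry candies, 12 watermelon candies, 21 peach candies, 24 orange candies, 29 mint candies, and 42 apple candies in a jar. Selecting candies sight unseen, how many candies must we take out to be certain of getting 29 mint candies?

273

The worst case draws every non-mint candy first: 25 + 28 + 44 + 48 + 12 + 21 + 24 + 42 = 244.
The next 29 draws are then forced to be mint, giving 244 + 29 = 273.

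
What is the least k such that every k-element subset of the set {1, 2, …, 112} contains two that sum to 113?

57

Partition {1, …, 112} into 56 pairs: {1,112}, {2,111}, …, {56,57}.
Choosing 56 integers — say the integers 1 through 56 — takes one from each pair and avoids the property.
Choosing 57 forces two into the same pair by pigeonhole, and those sum to 113. So 57.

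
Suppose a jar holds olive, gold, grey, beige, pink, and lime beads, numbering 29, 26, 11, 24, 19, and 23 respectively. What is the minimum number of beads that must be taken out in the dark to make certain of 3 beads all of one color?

The worst case takes 2 beads of each color without reaching 3 of any: 6 × 2 = 12.
The next bead must bring some color to 3, so 12 + 1 = 13.

13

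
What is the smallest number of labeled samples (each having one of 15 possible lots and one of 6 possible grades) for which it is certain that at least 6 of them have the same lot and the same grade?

451

There are 15 × 6 = 90 (lot, grade) combinations acting as pigeonholes.
With 90 × 5 = 450 labeled samples we could place exactly 5 in each, with no (lot, grade) pair reaching 6.
One more forces some (lot, grade) pair to hold 6, so 450 + 1 = 451.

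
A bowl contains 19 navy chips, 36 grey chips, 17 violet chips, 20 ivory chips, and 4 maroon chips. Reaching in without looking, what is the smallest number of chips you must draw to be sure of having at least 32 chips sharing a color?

In the worst case we take at most 31 of each color, but all 19 navy, all 17 violet, all 20 ivory, and all 4 maroon (fewer than 31), giving 19 + 31 + 17 + 20 + 4 = 91.
One more chip then forces some color to 32, so 91 + 1 = 92.

92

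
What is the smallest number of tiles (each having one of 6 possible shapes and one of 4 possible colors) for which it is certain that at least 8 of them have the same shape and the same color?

There are 6 × 4 = 24 (shape, color) combinations acting as pigeonholes.
With 24 × 7 = 168 tiles we could place exactly 7 in each, with no (shape, color) pair reaching 8.
One more forces some (shape, color) pair to hold 8, so 168 + 1 = 169.

169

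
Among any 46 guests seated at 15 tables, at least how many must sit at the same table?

If each of the 15 tables held at most 3, the total would be at most 15 × 3 = 45 < 46, a contradiction.
So at least one holds ⌈46/15⌉ = 4.

4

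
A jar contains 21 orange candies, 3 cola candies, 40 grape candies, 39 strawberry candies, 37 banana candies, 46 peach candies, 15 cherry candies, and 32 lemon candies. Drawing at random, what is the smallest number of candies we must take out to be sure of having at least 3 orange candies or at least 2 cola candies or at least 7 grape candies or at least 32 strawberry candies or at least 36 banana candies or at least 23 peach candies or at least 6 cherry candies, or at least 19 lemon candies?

121

The worst case stops just short of every target: 2 orange, 1 cola, 6 grape, 31 strawberry, 35 banana, 22 peach, 5 cherry, 18 lemon — 2 + 1 + 6 + 31 + 35 + 22 + 5 + 18 = 120 candies.
One more candy must push some flavor to its target, so 120 + 1 = 121.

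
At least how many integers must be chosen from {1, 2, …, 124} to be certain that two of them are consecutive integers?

63

Partition {1, …, 124} into 62 pairs: {1,2}, {3,4}, …, {123,124}.
Choosing 62 integers — say the 62 even numbers 2, 4, …, 124 — takes one from each pair and avoids the property.
Choosing 63 forces two into the same pair by pigeonhole, and those are consecutive. So 63.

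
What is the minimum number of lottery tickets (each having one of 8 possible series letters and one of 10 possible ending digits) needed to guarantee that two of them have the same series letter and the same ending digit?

There are 8 × 10 = 80 (series letter, ending digit) combinations acting as pigeonholes.
With 80 lottery tickets we could place one in each, avoiding any repeat.
One more forces some (series letter, ending digit) pair to hold 2, so 80 + 1 = 81.

81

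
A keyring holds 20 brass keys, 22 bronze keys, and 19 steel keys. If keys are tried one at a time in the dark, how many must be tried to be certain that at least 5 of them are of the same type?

13

Treat the 3 types as pigeonholes.
The worst case takes 4 keys of each type without reaching 5 of any: 3 × 4 = 12.
The next key must bring some type to 5, so 12 + 1 = 13.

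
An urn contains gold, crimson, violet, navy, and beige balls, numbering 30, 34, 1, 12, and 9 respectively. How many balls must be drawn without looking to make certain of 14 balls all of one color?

49

Treat the 5 colors as pigeonholes.
In the worst case we take at most 13 of each color, but all 1 violet, all 12 navy, and all 9 beige (fewer than 13), giving 13 + 13 + 1 + 12 + 9 = 48.
One more ball then forces some color to 14, so 48 + 1 = 49.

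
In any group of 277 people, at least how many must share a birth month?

The 277 people fall into 12 months of the year.
If each of the 12 months of the year held at most 23, the total would be at most 12 × 23 = 276 < 277, a contradiction.
So at least one holds ⌈277/12⌉ = 24.

24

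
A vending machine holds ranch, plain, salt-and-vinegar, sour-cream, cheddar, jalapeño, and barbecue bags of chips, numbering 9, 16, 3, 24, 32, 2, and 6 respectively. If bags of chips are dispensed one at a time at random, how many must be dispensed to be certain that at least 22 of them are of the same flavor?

79

In the worst case we take at most 21 of each flavor, but all 9 ranch, all 16 plain, all 3 salt-and-vinegar, all 2 jalapeño, and all 6 barbecue (fewer than 21), giving 9 + 16 + 3 + 21 + 21 + 2 + 6 = 78.
One more bag of chips then forces some flavor to 22, so 78 + 1 = 79.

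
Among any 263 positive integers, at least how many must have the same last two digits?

The 263 positive integers fall into 100 possible two-digit endings.
If each of the 100 possible two-digit endings held at most 2, the total would be at most 100 × 2 = 200 < 263, a contradiction.
So at least one holds ⌈263/100⌉ = 3.

3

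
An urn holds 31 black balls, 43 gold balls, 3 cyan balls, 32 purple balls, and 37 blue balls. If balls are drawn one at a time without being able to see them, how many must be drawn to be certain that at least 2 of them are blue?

111

The worst case draws every non-blue ball first: 31 + 43 + 3 + 32 = 109.
The next 2 draws are then forced to be blue, giving 109 + 2 = 111.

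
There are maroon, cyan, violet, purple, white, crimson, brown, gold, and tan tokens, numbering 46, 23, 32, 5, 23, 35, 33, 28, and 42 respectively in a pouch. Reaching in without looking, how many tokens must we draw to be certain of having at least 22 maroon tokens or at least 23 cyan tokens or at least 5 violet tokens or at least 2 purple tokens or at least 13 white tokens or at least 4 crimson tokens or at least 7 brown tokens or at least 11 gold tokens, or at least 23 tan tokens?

Each of the 9 colors has its own threshold; avoid all of them simultaneously.
The worst case stops just short of every target: 21 maroon, 22 cyan, 4 violet, 1 purple, 12 white, 3 crimson, 6 brown, 10 gold, 22 tan — 21 + 22 + 4 + 1 + 12 + 3 + 6 + 10 + 22 = 101 tokens.
One more token must push some color to its target, so 101 + 1 = 102.

102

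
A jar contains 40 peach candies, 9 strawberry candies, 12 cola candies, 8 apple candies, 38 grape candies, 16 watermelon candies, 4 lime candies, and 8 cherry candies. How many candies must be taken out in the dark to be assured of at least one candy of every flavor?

The hardest flavor to obtain is lime: we could draw every other candy first — 135 − 4 = 131 candies — without a single lime one.
The next draw must be lime, so 131 + 1 = 132.

132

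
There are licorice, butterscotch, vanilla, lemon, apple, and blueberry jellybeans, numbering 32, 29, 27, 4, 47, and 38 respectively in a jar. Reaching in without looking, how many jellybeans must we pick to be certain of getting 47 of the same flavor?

In the worst case we take at most 46 of each flavor, but all 32 licorice, all 29 butterscotch, all 27 vanilla, all 4 lemon, and all 38 blueberry (fewer than 46), giving 32 + 29 + 27 + 4 + 46 + 38 = 176.
One more jellybean then forces some flavor to 47, so 176 + 1 = 177.

177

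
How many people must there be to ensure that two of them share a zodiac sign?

There are 12 zodiac signs acting as pigeonholes.
With 12 people we could place one in each, avoiding any repeat.
One more forces some class to hold 2, so 12 + 1 = 13.

13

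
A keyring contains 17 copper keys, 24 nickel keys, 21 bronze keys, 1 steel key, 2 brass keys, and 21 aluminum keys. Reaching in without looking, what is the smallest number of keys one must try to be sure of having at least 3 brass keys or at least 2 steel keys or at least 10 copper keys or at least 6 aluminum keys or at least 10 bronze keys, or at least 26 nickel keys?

51

Each of the 6 types has its own threshold; avoid all of them simultaneously.
The worst case stops just short of every target: 9 copper, all 24 nickel, 9 bronze, 1 steel, 2 brass, 5 aluminum — 9 + 24 + 9 + 1 + 2 + 5 = 50 keys.
One more key must push some type to its target, so 50 + 1 = 51.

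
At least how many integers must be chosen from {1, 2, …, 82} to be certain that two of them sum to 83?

Partition {1, …, 82} into 41 pairs: {1,82}, {2,81}, …, {41,42}.
Choosing 41 integers — say the integers 1 through 41 — takes one from each pair and avoids the property.
Choosing 42 forces two into the same pair by pigeonhole, and those sum to 83. So 42.

42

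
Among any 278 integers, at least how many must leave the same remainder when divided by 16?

18

If each of the 16 residue classes modulo 16 held at most 17, the total would be at most 16 × 17 = 272 < 278, a contradiction.
So at least one holds ⌈278/16⌉ = 18.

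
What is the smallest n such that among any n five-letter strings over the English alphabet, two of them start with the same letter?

27

There are 26 possible first letters acting as pigeonholes.
With 26 five-letter strings over the English alphabet we could place one in each, avoiding any repeat.
One more forces some class to hold 2, so 26 + 1 = 27.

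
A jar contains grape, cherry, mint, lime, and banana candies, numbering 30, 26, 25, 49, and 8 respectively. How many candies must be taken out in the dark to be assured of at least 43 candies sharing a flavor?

In the worst case we take at most 42 of each flavor, but all 30 grape, all 26 cherry, all 25 mint, and all 8 banana (fewer than 42), giving 30 + 26 + 25 + 42 + 8 = 131.
One more candy then forces some flavor to 43, so 131 + 1 = 132.

132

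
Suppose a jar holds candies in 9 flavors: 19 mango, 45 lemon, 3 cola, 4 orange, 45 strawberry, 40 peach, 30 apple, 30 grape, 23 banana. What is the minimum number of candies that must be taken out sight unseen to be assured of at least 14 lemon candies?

208

The worst case draws every non-lemon candy first: 19 + 3 + 4 + 45 + 40 + 30 + 30 + 23 = 194.
The next 14 draws are then forced to be lemon, giving 194 + 14 = 208.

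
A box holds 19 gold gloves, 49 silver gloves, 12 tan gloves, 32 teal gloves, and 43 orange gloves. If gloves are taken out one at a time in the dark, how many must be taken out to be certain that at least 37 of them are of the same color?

Treat the 5 colors as pigeonholes.
In the worst case we take at most 36 of each color, but all 19 gold, all 12 tan, and all 32 teal (fewer than 36), giving 19 + 36 + 12 + 32 + 36 = 135.
One more glove then forces some color to 37, so 135 + 1 = 136.

136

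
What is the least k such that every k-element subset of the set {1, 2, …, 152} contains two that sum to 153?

Partition {1, …, 152} into 76 pairs: {1,152}, {2,151}, …, {76,77}.
Choosing 76 integers — say the integers 1 through 76 — takes one from each pair and avoids the property.
Choosing 77 forces two into the same pair by pigeonhole, and those sum to 153. So 77.

77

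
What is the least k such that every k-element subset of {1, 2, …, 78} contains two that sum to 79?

Partition {1, …, 78} into 39 pairs: {1,78}, {2,77}, …, {39,40}.
Choosing 39 integers — say the integers 1 through 39 — takes one from each pair and avoids the property.
Choosing 40 forces two into the same pair by pigeonhole, and those sum to 79. So 40.

40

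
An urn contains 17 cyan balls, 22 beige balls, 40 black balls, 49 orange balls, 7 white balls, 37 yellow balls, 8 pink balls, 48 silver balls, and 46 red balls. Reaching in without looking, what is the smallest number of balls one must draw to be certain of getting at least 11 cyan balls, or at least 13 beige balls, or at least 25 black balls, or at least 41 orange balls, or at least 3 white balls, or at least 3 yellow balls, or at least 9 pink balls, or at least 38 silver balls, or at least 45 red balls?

The worst case stops just short of every target: 10 cyan, 12 beige, 24 black, 40 orange, 2 white, 2 yellow, 8 pink, 37 silver, 44 red — 10 + 12 + 24 + 40 + 2 + 2 + 8 + 37 + 44 = 179 balls.
One more ball must push some color to its target, so 179 + 1 = 180.

180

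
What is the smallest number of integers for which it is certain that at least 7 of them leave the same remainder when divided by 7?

There are 7 residue classes modulo 7 acting as pigeonholes.
With 7 × 6 = 42 integers we could place exactly 6 in each, with no class reaching 7.
One more forces some class to hold 7, so 42 + 1 = 43.

43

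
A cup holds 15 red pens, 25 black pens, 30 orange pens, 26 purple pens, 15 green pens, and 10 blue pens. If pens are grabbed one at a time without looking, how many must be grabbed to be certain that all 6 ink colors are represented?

The hardest ink color to obtain is blue: we could draw every other pen first — 121 − 10 = 111 pens — without a single blue one.
The next draw must be blue, so 111 + 1 = 112.

112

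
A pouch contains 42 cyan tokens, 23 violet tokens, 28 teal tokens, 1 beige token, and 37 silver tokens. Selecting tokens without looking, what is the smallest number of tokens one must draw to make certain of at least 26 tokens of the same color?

100

Treat the 5 colors as pigeonholes.
In the worst case we take at most 25 of each color, but all 23 violet and all 1 beige (fewer than 25), giving 25 + 23 + 25 + 1 + 25 = 99.
One more token then forces some color to 26, so 99 + 1 = 100.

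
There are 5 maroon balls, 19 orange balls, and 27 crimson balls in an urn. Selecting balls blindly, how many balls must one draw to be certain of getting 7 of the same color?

In the worst case we take at most 6 of each color, but all 5 maroon (fewer than 6), giving 5 + 6 + 6 = 17.
One more ball then forces some color to 7, so 17 + 1 = 18.

18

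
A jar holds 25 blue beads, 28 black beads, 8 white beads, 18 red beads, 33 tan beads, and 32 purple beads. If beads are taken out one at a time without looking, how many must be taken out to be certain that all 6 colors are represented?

The hardest color to obtain is white: we could draw every other bead first — 144 − 8 = 136 beads — without a single white one.
The next draw must be white, so 136 + 1 = 137.

137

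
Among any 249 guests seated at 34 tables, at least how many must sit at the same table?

8

The 249 guests fall into 34 tables.
If each of the 34 tables held at most 7, the total would be at most 34 × 7 = 238 < 249, a contradiction.
So at least one holds ⌈249/34⌉ = 8.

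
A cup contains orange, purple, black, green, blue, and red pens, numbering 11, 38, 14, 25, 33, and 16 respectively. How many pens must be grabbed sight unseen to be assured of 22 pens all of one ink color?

In the worst case we take at most 21 of each ink color, but all 11 orange, all 14 black, and all 16 red (fewer than 21), giving 11 + 21 + 14 + 21 + 21 + 16 = 104.
One more pen then forces some ink color to 22, so 104 + 1 = 105.

105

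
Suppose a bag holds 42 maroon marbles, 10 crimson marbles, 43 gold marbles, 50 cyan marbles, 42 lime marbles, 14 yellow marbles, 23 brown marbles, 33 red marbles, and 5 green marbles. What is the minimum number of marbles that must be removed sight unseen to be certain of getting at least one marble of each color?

The hardest color to obtain is green: we could draw every other marble first — 262 − 5 = 257 marbles — without a single green one.
The next draw must be green, so 257 + 1 = 258.

258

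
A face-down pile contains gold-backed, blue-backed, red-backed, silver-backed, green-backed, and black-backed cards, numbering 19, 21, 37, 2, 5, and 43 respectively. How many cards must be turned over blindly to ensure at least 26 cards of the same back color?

98

Treat the 6 back colors as pigeonholes.
In the worst case we take at most 25 of each back color, but all 19 gold-backed, all 21 blue-backed, all 2 silver-backed, and all 5 green-backed (fewer than 25), giving 19 + 21 + 25 + 2 + 5 + 25 = 97.
One more card then forces some back color to 26, so 97 + 1 = 98.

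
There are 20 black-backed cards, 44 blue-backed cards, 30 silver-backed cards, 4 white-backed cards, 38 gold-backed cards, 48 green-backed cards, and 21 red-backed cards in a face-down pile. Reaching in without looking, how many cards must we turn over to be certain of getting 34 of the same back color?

Treat the 7 back colors as pigeonholes.
In the worst case we take at most 33 of each back color, but all 20 black-backed, all 30 silver-backed, all 4 white-backed, and all 21 red-backed (fewer than 33), giving 20 + 33 + 30 + 4 + 33 + 33 + 21 = 174.
One more card then forces some back color to 34, so 174 + 1 = 175.

175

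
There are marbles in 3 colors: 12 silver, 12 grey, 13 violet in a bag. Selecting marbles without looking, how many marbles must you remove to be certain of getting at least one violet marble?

25

The worst case draws every non-violet marble first: 12 + 12 = 24.
The next draw is then forced to be violet, giving 24 + 1 = 25.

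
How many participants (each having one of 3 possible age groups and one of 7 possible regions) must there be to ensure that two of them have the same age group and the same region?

There are 3 × 7 = 21 (age group, region) combinations acting as pigeonholes.
With 21 participants we could place one in each, avoiding any repeat.
One more forces some (age group, region) pair to hold 2, so 21 + 1 = 22.

22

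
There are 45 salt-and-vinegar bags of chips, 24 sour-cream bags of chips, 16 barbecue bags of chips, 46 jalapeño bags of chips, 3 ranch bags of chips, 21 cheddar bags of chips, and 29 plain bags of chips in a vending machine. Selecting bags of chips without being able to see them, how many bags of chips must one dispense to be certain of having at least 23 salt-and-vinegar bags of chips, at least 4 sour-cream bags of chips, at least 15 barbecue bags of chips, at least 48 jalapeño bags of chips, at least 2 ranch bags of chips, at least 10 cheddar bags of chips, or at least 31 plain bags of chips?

125

The worst case stops just short of every target: 22 salt-and-vinegar, 3 sour-cream, 14 barbecue, all 46 jalapeño, 1 ranch, 9 cheddar, all 29 plain — 22 + 3 + 14 + 46 + 1 + 9 + 29 = 124 bags of chips.
One more bag of chips must push some flavor to its target, so 124 + 1 = 125.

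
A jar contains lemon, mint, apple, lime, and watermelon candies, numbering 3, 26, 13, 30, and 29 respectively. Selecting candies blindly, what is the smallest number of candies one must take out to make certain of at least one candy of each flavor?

The hardest flavor to obtain is lemon: we could draw every other candy first — 101 − 3 = 98 candies — without a single lemon one.
The next draw must be lemon, so 98 + 1 = 99.

99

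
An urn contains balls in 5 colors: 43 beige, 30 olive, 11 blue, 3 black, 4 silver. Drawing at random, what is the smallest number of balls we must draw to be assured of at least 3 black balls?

91

The worst case draws every non-black ball first: 43 + 30 + 11 + 4 = 88.
The next 3 draws are then forced to be black, giving 88 + 3 = 91.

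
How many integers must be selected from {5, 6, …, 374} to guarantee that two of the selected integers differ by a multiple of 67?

Group the integers by remainder mod 67; there are 67 residue classes, each nonempty in this range.
Choosing one from each class (67 integers) avoids any shared remainder.
One more choice must repeat a class, so two differ by a multiple of 67. Hence 67 + 1 = 68.

68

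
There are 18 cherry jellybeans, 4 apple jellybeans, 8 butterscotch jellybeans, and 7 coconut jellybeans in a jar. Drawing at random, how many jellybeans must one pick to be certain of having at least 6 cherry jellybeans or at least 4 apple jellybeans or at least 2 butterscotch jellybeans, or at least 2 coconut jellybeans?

The worst case stops just short of every target: 5 cherry, 3 apple, 1 butterscotch, 1 coconut — 5 + 3 + 1 + 1 = 10 jellybeans.
One more jellybean must push some flavor to its target, so 10 + 1 = 11.

11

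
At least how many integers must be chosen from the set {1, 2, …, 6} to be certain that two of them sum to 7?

4

Partition {1, …, 6} into 3 pairs: {1,6}, {2,5}, …, {3,4}.
Choosing 3 integers — say the integers 1 through 3 — takes one from each pair and avoids the property.
Choosing 4 forces two into the same pair by pigeonhole, and those sum to 7. So 4.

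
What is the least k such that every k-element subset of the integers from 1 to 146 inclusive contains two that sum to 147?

Partition {1, …, 146} into 73 pairs: {1,146}, {2,145}, …, {73,74}.
Choosing 73 integers — say the integers 1 through 73 — takes one from each pair and avoids the property.
Choosing 74 forces two into the same pair by pigeonhole, and those sum to 147. So 74.

74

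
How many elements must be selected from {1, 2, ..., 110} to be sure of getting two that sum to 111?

Partition {1, …, 110} into 55 pairs: {1,110}, {2,109}, …, {55,56}.
Choosing 55 integers — say the integers 1 through 55 — takes one from each pair and avoids the property.
Choosing 56 forces two into the same pair by pigeonhole, and those sum to 111. So 56.

56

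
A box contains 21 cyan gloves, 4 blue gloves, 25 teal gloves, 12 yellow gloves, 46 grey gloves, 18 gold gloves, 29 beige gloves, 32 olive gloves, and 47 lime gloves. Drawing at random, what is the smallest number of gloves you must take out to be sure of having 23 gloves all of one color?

166

Treat the 9 colors as pigeonholes.
In the worst case we take at most 22 of each color, but all 21 cyan, all 4 blue, all 12 yellow, and all 18 gold (fewer than 22), giving 21 + 4 + 22 + 12 + 22 + 18 + 22 + 22 + 22 = 165.
One more glove then forces some color to 23, so 165 + 1 = 166.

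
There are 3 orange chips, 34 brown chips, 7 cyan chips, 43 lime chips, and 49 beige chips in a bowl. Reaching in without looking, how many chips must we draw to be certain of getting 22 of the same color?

In the worst case we take at most 21 of each color, but all 3 orange and all 7 cyan (fewer than 21), giving 3 + 21 + 7 + 21 + 21 = 73.
One more chip then forces some color to 22, so 73 + 1 = 74.

74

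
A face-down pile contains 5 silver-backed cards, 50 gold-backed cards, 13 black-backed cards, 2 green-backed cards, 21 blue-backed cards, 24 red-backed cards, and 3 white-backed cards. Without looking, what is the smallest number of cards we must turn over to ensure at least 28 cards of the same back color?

In the worst case we take at most 27 of each back color, but all 5 silver-backed, all 13 black-backed, all 2 green-backed, all 21 blue-backed, all 24 red-backed, and all 3 white-backed (fewer than 27), giving 5 + 27 + 13 + 2 + 21 + 24 + 3 = 95.
One more card then forces some back color to 28, so 95 + 1 = 96.

96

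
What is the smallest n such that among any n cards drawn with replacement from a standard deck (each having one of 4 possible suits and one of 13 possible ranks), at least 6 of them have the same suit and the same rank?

There are 4 × 13 = 52 (suit, rank) combinations acting as pigeonholes.
With 52 × 5 = 260 cards drawn with replacement from a standard deck we could place exactly 5 in each, with no (suit, rank) pair reaching 6.
One more forces some (suit, rank) pair to hold 6, so 260 + 1 = 261.

261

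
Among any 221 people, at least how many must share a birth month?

19

The 221 people fall into 12 months of the year.
If each of the 12 months of the year held at most 18, the total would be at most 12 × 18 = 216 < 221, a contradiction.
So at least one holds ⌈221/12⌉ = 19.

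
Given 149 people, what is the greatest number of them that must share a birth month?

There are 12 months of the year, which serve as the pigeonholes.
If each of the 12 months of the year held at most 12, the total would be at most 12 × 12 = 144 < 149, a contradiction.
So at least one holds ⌈149/12⌉ = 13.

13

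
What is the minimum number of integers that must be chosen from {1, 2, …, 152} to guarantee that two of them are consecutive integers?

Partition {1, …, 152} into 76 pairs: {1,2}, {3,4}, …, {151,152}.
Choosing 76 integers — say the 76 even numbers 2, 4, …, 152 — takes one from each pair and avoids the property.
Choosing 77 forces two into the same pair by pigeonhole, and those are consecutive. So 77.

77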